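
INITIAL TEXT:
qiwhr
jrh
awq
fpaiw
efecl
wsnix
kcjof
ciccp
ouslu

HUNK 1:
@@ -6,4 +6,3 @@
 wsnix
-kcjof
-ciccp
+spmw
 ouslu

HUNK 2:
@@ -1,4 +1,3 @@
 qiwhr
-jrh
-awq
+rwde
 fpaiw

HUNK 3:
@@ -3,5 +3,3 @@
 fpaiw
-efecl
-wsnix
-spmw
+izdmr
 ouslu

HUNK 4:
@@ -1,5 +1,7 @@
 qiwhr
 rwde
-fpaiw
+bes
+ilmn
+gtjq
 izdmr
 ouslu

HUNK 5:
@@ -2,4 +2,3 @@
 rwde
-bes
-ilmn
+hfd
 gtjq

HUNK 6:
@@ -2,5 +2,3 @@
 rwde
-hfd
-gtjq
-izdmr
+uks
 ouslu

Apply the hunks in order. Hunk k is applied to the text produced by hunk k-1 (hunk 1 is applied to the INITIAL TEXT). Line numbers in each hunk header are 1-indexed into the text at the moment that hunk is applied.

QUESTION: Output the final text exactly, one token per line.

Hunk 1: at line 6 remove [kcjof,ciccp] add [spmw] -> 8 lines: qiwhr jrh awq fpaiw efecl wsnix spmw ouslu
Hunk 2: at line 1 remove [jrh,awq] add [rwde] -> 7 lines: qiwhr rwde fpaiw efecl wsnix spmw ouslu
Hunk 3: at line 3 remove [efecl,wsnix,spmw] add [izdmr] -> 5 lines: qiwhr rwde fpaiw izdmr ouslu
Hunk 4: at line 1 remove [fpaiw] add [bes,ilmn,gtjq] -> 7 lines: qiwhr rwde bes ilmn gtjq izdmr ouslu
Hunk 5: at line 2 remove [bes,ilmn] add [hfd] -> 6 lines: qiwhr rwde hfd gtjq izdmr ouslu
Hunk 6: at line 2 remove [hfd,gtjq,izdmr] add [uks] -> 4 lines: qiwhr rwde uks ouslu

Answer: qiwhr
rwde
uks
ouslu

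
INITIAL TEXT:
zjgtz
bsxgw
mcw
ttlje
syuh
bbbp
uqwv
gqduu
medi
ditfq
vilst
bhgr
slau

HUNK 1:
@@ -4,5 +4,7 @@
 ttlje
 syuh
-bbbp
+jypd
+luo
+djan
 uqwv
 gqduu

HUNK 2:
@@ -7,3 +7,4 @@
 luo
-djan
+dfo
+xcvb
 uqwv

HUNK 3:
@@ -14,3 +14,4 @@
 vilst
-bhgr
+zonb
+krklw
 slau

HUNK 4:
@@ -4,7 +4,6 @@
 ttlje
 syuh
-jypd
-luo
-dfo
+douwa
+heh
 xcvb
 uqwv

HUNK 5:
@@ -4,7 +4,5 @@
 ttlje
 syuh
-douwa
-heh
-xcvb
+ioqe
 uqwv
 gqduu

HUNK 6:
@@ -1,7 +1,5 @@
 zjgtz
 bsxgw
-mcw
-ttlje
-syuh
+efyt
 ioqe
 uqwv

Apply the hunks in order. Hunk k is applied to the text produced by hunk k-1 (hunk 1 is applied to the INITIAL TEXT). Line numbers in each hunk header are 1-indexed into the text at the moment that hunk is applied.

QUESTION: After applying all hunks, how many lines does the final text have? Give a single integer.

Hunk 1: at line 4 remove [bbbp] add [jypd,luo,djan] -> 15 lines: zjgtz bsxgw mcw ttlje syuh jypd luo djan uqwv gqduu medi ditfq vilst bhgr slau
Hunk 2: at line 7 remove [djan] add [dfo,xcvb] -> 16 lines: zjgtz bsxgw mcw ttlje syuh jypd luo dfo xcvb uqwv gqduu medi ditfq vilst bhgr slau
Hunk 3: at line 14 remove [bhgr] add [zonb,krklw] -> 17 lines: zjgtz bsxgw mcw ttlje syuh jypd luo dfo xcvb uqwv gqduu medi ditfq vilst zonb krklw slau
Hunk 4: at line 4 remove [jypd,luo,dfo] add [douwa,heh] -> 16 lines: zjgtz bsxgw mcw ttlje syuh douwa heh xcvb uqwv gqduu medi ditfq vilst zonb krklw slau
Hunk 5: at line 4 remove [douwa,heh,xcvb] add [ioqe] -> 14 lines: zjgtz bsxgw mcw ttlje syuh ioqe uqwv gqduu medi ditfq vilst zonb krklw slau
Hunk 6: at line 1 remove [mcw,ttlje,syuh] add [efyt] -> 12 lines: zjgtz bsxgw efyt ioqe uqwv gqduu medi ditfq vilst zonb krklw slau
Final line count: 12

Answer: 12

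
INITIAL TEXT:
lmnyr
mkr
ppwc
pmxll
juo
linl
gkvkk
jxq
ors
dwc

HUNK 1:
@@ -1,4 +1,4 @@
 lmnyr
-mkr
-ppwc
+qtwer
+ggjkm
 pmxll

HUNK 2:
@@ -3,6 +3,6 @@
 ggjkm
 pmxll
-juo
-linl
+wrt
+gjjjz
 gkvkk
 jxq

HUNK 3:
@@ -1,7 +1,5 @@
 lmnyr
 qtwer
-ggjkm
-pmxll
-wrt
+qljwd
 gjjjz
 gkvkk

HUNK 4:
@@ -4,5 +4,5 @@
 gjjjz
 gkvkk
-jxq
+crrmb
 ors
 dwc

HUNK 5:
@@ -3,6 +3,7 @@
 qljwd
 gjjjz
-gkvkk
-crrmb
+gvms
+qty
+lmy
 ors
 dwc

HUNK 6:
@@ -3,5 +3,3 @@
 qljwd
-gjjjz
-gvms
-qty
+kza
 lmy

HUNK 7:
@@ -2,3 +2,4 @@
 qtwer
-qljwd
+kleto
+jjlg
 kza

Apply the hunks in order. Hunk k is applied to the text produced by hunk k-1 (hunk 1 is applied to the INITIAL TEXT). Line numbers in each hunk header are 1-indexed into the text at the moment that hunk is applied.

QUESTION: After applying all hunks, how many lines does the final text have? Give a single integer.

Hunk 1: at line 1 remove [mkr,ppwc] add [qtwer,ggjkm] -> 10 lines: lmnyr qtwer ggjkm pmxll juo linl gkvkk jxq ors dwc
Hunk 2: at line 3 remove [juo,linl] add [wrt,gjjjz] -> 10 lines: lmnyr qtwer ggjkm pmxll wrt gjjjz gkvkk jxq ors dwc
Hunk 3: at line 1 remove [ggjkm,pmxll,wrt] add [qljwd] -> 8 lines: lmnyr qtwer qljwd gjjjz gkvkk jxq ors dwc
Hunk 4: at line 4 remove [jxq] add [crrmb] -> 8 lines: lmnyr qtwer qljwd gjjjz gkvkk crrmb ors dwc
Hunk 5: at line 3 remove [gkvkk,crrmb] add [gvms,qty,lmy] -> 9 lines: lmnyr qtwer qljwd gjjjz gvms qty lmy ors dwc
Hunk 6: at line 3 remove [gjjjz,gvms,qty] add [kza] -> 7 lines: lmnyr qtwer qljwd kza lmy ors dwc
Hunk 7: at line 2 remove [qljwd] add [kleto,jjlg] -> 8 lines: lmnyr qtwer kleto jjlg kza lmy ors dwc
Final line count: 8

Answer: 8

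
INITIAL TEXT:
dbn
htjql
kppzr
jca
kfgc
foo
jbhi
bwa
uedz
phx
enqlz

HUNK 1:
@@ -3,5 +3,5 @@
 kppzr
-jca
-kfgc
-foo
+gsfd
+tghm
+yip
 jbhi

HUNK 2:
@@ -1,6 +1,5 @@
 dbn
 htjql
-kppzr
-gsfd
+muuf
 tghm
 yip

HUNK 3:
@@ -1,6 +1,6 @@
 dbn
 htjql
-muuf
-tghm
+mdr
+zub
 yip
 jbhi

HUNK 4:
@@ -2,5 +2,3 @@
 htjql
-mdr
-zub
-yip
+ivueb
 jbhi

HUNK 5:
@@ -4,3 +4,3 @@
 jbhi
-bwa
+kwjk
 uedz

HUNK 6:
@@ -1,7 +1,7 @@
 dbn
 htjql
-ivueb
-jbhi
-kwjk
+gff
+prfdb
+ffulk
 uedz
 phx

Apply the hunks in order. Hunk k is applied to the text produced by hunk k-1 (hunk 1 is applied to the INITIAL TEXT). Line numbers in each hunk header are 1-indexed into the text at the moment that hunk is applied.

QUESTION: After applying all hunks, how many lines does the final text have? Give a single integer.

Hunk 1: at line 3 remove [jca,kfgc,foo] add [gsfd,tghm,yip] -> 11 lines: dbn htjql kppzr gsfd tghm yip jbhi bwa uedz phx enqlz
Hunk 2: at line 1 remove [kppzr,gsfd] add [muuf] -> 10 lines: dbn htjql muuf tghm yip jbhi bwa uedz phx enqlz
Hunk 3: at line 1 remove [muuf,tghm] add [mdr,zub] -> 10 lines: dbn htjql mdr zub yip jbhi bwa uedz phx enqlz
Hunk 4: at line 2 remove [mdr,zub,yip] add [ivueb] -> 8 lines: dbn htjql ivueb jbhi bwa uedz phx enqlz
Hunk 5: at line 4 remove [bwa] add [kwjk] -> 8 lines: dbn htjql ivueb jbhi kwjk uedz phx enqlz
Hunk 6: at line 1 remove [ivueb,jbhi,kwjk] add [gff,prfdb,ffulk] -> 8 lines: dbn htjql gff prfdb ffulk uedz phx enqlz
Final line count: 8

Answer: 8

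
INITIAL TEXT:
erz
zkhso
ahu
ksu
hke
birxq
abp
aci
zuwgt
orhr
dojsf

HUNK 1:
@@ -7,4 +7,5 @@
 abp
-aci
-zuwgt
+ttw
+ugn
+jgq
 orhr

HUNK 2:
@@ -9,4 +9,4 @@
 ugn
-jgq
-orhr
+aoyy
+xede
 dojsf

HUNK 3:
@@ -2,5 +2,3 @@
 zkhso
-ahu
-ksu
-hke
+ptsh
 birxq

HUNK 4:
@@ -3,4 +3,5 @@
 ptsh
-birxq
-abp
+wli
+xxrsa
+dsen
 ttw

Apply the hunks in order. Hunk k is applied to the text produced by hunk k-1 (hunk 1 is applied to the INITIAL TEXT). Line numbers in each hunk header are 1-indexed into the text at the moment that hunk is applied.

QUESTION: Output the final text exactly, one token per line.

Answer: erz
zkhso
ptsh
wli
xxrsa
dsen
ttw
ugn
aoyy
xede
dojsf

Derivation:
Hunk 1: at line 7 remove [aci,zuwgt] add [ttw,ugn,jgq] -> 12 lines: erz zkhso ahu ksu hke birxq abp ttw ugn jgq orhr dojsf
Hunk 2: at line 9 remove [jgq,orhr] add [aoyy,xede] -> 12 lines: erz zkhso ahu ksu hke birxq abp ttw ugn aoyy xede dojsf
Hunk 3: at line 2 remove [ahu,ksu,hke] add [ptsh] -> 10 lines: erz zkhso ptsh birxq abp ttw ugn aoyy xede dojsf
Hunk 4: at line 3 remove [birxq,abp] add [wli,xxrsa,dsen] -> 11 lines: erz zkhso ptsh wli xxrsa dsen ttw ugn aoyy xede dojsf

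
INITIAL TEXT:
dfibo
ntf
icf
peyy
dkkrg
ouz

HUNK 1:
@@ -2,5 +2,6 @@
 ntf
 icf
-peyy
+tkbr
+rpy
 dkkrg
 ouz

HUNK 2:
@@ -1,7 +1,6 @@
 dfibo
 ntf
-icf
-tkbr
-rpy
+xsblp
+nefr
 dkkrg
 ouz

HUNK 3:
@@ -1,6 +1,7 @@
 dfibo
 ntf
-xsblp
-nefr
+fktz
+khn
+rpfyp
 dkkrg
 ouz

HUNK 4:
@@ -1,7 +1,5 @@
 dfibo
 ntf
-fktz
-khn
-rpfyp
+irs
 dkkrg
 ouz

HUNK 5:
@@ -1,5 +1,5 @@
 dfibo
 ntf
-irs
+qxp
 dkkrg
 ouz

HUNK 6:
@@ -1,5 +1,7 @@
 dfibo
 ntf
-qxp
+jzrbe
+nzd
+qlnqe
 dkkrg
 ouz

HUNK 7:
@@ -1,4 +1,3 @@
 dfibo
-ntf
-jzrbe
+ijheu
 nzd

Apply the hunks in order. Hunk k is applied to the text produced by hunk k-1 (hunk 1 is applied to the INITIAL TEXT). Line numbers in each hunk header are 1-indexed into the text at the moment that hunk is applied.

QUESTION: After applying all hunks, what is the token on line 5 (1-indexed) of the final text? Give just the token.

Hunk 1: at line 2 remove [peyy] add [tkbr,rpy] -> 7 lines: dfibo ntf icf tkbr rpy dkkrg ouz
Hunk 2: at line 1 remove [icf,tkbr,rpy] add [xsblp,nefr] -> 6 lines: dfibo ntf xsblp nefr dkkrg ouz
Hunk 3: at line 1 remove [xsblp,nefr] add [fktz,khn,rpfyp] -> 7 lines: dfibo ntf fktz khn rpfyp dkkrg ouz
Hunk 4: at line 1 remove [fktz,khn,rpfyp] add [irs] -> 5 lines: dfibo ntf irs dkkrg ouz
Hunk 5: at line 1 remove [irs] add [qxp] -> 5 lines: dfibo ntf qxp dkkrg ouz
Hunk 6: at line 1 remove [qxp] add [jzrbe,nzd,qlnqe] -> 7 lines: dfibo ntf jzrbe nzd qlnqe dkkrg ouz
Hunk 7: at line 1 remove [ntf,jzrbe] add [ijheu] -> 6 lines: dfibo ijheu nzd qlnqe dkkrg ouz
Final line 5: dkkrg

Answer: dkkrg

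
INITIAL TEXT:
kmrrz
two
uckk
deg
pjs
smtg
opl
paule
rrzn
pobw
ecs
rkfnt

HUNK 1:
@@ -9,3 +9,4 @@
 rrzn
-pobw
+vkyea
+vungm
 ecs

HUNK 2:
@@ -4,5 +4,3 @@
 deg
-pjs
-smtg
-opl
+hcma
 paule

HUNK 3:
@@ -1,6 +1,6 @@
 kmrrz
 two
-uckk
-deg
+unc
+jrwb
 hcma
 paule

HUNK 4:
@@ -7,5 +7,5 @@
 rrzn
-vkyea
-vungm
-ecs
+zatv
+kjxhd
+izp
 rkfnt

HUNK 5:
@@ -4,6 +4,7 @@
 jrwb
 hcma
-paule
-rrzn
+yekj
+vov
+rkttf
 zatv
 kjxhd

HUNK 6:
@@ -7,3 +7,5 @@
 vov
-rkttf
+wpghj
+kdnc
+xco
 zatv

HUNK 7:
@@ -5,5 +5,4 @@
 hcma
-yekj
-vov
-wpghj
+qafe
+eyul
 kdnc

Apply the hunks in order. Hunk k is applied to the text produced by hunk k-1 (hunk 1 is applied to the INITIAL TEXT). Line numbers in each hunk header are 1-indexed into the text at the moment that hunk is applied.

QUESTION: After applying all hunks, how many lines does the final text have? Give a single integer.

Hunk 1: at line 9 remove [pobw] add [vkyea,vungm] -> 13 lines: kmrrz two uckk deg pjs smtg opl paule rrzn vkyea vungm ecs rkfnt
Hunk 2: at line 4 remove [pjs,smtg,opl] add [hcma] -> 11 lines: kmrrz two uckk deg hcma paule rrzn vkyea vungm ecs rkfnt
Hunk 3: at line 1 remove [uckk,deg] add [unc,jrwb] -> 11 lines: kmrrz two unc jrwb hcma paule rrzn vkyea vungm ecs rkfnt
Hunk 4: at line 7 remove [vkyea,vungm,ecs] add [zatv,kjxhd,izp] -> 11 lines: kmrrz two unc jrwb hcma paule rrzn zatv kjxhd izp rkfnt
Hunk 5: at line 4 remove [paule,rrzn] add [yekj,vov,rkttf] -> 12 lines: kmrrz two unc jrwb hcma yekj vov rkttf zatv kjxhd izp rkfnt
Hunk 6: at line 7 remove [rkttf] add [wpghj,kdnc,xco] -> 14 lines: kmrrz two unc jrwb hcma yekj vov wpghj kdnc xco zatv kjxhd izp rkfnt
Hunk 7: at line 5 remove [yekj,vov,wpghj] add [qafe,eyul] -> 13 lines: kmrrz two unc jrwb hcma qafe eyul kdnc xco zatv kjxhd izp rkfnt
Final line count: 13

Answer: 13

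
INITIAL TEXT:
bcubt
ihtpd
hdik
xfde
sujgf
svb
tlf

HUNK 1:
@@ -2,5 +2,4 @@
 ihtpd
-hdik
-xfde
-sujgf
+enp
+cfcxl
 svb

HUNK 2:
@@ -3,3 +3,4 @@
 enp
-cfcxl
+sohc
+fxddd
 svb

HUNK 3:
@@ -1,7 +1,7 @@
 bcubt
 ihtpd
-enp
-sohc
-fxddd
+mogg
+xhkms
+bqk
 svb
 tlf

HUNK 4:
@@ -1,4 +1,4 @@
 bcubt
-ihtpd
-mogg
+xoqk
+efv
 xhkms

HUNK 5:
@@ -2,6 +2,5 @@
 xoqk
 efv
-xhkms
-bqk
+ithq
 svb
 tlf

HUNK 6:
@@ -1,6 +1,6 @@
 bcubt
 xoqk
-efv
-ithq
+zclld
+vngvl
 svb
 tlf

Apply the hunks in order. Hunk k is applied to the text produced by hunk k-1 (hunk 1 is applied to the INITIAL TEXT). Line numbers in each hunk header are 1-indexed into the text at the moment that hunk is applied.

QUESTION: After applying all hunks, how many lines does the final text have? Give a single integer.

Hunk 1: at line 2 remove [hdik,xfde,sujgf] add [enp,cfcxl] -> 6 lines: bcubt ihtpd enp cfcxl svb tlf
Hunk 2: at line 3 remove [cfcxl] add [sohc,fxddd] -> 7 lines: bcubt ihtpd enp sohc fxddd svb tlf
Hunk 3: at line 1 remove [enp,sohc,fxddd] add [mogg,xhkms,bqk] -> 7 lines: bcubt ihtpd mogg xhkms bqk svb tlf
Hunk 4: at line 1 remove [ihtpd,mogg] add [xoqk,efv] -> 7 lines: bcubt xoqk efv xhkms bqk svb tlf
Hunk 5: at line 2 remove [xhkms,bqk] add [ithq] -> 6 lines: bcubt xoqk efv ithq svb tlf
Hunk 6: at line 1 remove [efv,ithq] add [zclld,vngvl] -> 6 lines: bcubt xoqk zclld vngvl svb tlf
Final line count: 6

Answer: 6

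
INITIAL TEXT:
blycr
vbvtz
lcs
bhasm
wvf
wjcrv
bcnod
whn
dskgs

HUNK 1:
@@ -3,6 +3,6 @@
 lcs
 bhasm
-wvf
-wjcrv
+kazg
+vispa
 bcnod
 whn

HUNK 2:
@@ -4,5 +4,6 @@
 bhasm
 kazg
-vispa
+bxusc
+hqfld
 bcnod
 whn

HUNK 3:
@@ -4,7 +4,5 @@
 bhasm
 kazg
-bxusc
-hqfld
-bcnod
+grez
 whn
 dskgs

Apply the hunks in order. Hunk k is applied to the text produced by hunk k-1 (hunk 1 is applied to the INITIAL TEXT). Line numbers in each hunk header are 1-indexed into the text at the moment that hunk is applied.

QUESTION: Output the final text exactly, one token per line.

Answer: blycr
vbvtz
lcs
bhasm
kazg
grez
whn
dskgs

Derivation:
Hunk 1: at line 3 remove [wvf,wjcrv] add [kazg,vispa] -> 9 lines: blycr vbvtz lcs bhasm kazg vispa bcnod whn dskgs
Hunk 2: at line 4 remove [vispa] add [bxusc,hqfld] -> 10 lines: blycr vbvtz lcs bhasm kazg bxusc hqfld bcnod whn dskgs
Hunk 3: at line 4 remove [bxusc,hqfld,bcnod] add [grez] -> 8 lines: blycr vbvtz lcs bhasm kazg grez whn dskgs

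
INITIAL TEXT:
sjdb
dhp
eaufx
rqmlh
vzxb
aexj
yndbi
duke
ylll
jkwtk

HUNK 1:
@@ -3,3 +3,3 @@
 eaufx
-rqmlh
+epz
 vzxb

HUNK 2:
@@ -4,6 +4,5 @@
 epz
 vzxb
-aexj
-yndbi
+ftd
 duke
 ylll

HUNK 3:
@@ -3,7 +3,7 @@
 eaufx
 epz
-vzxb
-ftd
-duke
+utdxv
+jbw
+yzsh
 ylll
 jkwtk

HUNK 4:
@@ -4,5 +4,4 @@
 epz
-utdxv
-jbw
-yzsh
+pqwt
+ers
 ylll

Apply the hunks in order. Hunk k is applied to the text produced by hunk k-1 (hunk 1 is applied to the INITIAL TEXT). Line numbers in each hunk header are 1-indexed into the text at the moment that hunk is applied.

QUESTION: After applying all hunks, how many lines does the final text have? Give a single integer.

Answer: 8

Derivation:
Hunk 1: at line 3 remove [rqmlh] add [epz] -> 10 lines: sjdb dhp eaufx epz vzxb aexj yndbi duke ylll jkwtk
Hunk 2: at line 4 remove [aexj,yndbi] add [ftd] -> 9 lines: sjdb dhp eaufx epz vzxb ftd duke ylll jkwtk
Hunk 3: at line 3 remove [vzxb,ftd,duke] add [utdxv,jbw,yzsh] -> 9 lines: sjdb dhp eaufx epz utdxv jbw yzsh ylll jkwtk
Hunk 4: at line 4 remove [utdxv,jbw,yzsh] add [pqwt,ers] -> 8 lines: sjdb dhp eaufx epz pqwt ers ylll jkwtk
Final line count: 8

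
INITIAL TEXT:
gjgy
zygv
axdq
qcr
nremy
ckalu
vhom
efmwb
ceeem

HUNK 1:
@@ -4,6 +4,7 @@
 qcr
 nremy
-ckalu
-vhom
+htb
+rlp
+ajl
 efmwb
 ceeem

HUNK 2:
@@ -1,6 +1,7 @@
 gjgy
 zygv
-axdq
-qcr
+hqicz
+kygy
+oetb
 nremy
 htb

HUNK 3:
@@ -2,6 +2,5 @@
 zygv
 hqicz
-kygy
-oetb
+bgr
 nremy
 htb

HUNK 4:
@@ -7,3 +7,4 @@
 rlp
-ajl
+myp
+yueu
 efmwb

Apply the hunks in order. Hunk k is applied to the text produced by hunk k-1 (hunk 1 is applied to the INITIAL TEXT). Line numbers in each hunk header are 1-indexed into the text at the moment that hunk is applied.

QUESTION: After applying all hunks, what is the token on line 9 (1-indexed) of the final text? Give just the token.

Answer: yueu

Derivation:
Hunk 1: at line 4 remove [ckalu,vhom] add [htb,rlp,ajl] -> 10 lines: gjgy zygv axdq qcr nremy htb rlp ajl efmwb ceeem
Hunk 2: at line 1 remove [axdq,qcr] add [hqicz,kygy,oetb] -> 11 lines: gjgy zygv hqicz kygy oetb nremy htb rlp ajl efmwb ceeem
Hunk 3: at line 2 remove [kygy,oetb] add [bgr] -> 10 lines: gjgy zygv hqicz bgr nremy htb rlp ajl efmwb ceeem
Hunk 4: at line 7 remove [ajl] add [myp,yueu] -> 11 lines: gjgy zygv hqicz bgr nremy htb rlp myp yueu efmwb ceeem
Final line 9: yueu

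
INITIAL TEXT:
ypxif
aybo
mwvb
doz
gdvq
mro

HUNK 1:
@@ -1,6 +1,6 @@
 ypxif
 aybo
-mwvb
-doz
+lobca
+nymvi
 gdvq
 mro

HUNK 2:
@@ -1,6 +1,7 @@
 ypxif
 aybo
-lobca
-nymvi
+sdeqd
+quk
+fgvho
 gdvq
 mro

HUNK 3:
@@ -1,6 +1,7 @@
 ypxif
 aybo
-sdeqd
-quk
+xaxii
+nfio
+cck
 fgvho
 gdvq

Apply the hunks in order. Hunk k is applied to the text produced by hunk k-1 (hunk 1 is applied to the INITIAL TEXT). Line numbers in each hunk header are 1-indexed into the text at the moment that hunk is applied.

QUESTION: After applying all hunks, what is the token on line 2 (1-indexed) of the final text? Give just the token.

Hunk 1: at line 1 remove [mwvb,doz] add [lobca,nymvi] -> 6 lines: ypxif aybo lobca nymvi gdvq mro
Hunk 2: at line 1 remove [lobca,nymvi] add [sdeqd,quk,fgvho] -> 7 lines: ypxif aybo sdeqd quk fgvho gdvq mro
Hunk 3: at line 1 remove [sdeqd,quk] add [xaxii,nfio,cck] -> 8 lines: ypxif aybo xaxii nfio cck fgvho gdvq mro
Final line 2: aybo

Answer: aybo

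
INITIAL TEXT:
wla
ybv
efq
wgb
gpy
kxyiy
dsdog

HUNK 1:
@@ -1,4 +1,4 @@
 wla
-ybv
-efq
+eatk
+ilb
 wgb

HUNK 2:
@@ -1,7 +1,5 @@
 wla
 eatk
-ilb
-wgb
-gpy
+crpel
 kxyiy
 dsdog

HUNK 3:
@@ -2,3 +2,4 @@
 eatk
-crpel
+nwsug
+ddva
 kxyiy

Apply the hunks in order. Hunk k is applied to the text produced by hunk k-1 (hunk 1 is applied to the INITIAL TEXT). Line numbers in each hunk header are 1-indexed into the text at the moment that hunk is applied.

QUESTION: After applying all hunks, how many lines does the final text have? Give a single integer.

Hunk 1: at line 1 remove [ybv,efq] add [eatk,ilb] -> 7 lines: wla eatk ilb wgb gpy kxyiy dsdog
Hunk 2: at line 1 remove [ilb,wgb,gpy] add [crpel] -> 5 lines: wla eatk crpel kxyiy dsdog
Hunk 3: at line 2 remove [crpel] add [nwsug,ddva] -> 6 lines: wla eatk nwsug ddva kxyiy dsdog
Final line count: 6

Answer: 6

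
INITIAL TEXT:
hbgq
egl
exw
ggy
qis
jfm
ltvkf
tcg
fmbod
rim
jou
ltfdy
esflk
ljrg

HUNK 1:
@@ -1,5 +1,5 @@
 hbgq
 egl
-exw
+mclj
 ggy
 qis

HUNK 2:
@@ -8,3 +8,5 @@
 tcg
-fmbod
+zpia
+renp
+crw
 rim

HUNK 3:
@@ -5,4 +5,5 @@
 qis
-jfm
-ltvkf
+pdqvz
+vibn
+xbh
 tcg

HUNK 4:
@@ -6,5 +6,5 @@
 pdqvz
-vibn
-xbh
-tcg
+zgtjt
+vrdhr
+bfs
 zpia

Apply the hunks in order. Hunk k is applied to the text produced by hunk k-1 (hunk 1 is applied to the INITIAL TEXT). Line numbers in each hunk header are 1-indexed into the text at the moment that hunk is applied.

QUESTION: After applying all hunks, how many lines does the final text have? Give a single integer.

Hunk 1: at line 1 remove [exw] add [mclj] -> 14 lines: hbgq egl mclj ggy qis jfm ltvkf tcg fmbod rim jou ltfdy esflk ljrg
Hunk 2: at line 8 remove [fmbod] add [zpia,renp,crw] -> 16 lines: hbgq egl mclj ggy qis jfm ltvkf tcg zpia renp crw rim jou ltfdy esflk ljrg
Hunk 3: at line 5 remove [jfm,ltvkf] add [pdqvz,vibn,xbh] -> 17 lines: hbgq egl mclj ggy qis pdqvz vibn xbh tcg zpia renp crw rim jou ltfdy esflk ljrg
Hunk 4: at line 6 remove [vibn,xbh,tcg] add [zgtjt,vrdhr,bfs] -> 17 lines: hbgq egl mclj ggy qis pdqvz zgtjt vrdhr bfs zpia renp crw rim jou ltfdy esflk ljrg
Final line count: 17

Answer: 17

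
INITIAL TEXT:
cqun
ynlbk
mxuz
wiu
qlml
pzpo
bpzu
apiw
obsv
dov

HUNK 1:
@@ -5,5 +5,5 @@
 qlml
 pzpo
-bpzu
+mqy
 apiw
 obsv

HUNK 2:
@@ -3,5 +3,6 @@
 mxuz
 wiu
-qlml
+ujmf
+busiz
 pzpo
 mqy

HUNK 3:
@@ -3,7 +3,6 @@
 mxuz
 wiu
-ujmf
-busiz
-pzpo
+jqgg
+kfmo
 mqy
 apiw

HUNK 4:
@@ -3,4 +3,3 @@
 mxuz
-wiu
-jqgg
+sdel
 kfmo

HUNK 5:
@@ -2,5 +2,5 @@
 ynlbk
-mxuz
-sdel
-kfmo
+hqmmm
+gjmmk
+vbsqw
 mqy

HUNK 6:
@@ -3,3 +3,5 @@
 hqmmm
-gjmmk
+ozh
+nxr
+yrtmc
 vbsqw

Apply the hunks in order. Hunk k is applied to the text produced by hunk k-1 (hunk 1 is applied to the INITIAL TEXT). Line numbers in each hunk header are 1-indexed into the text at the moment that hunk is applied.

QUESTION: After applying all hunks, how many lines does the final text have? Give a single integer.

Hunk 1: at line 5 remove [bpzu] add [mqy] -> 10 lines: cqun ynlbk mxuz wiu qlml pzpo mqy apiw obsv dov
Hunk 2: at line 3 remove [qlml] add [ujmf,busiz] -> 11 lines: cqun ynlbk mxuz wiu ujmf busiz pzpo mqy apiw obsv dov
Hunk 3: at line 3 remove [ujmf,busiz,pzpo] add [jqgg,kfmo] -> 10 lines: cqun ynlbk mxuz wiu jqgg kfmo mqy apiw obsv dov
Hunk 4: at line 3 remove [wiu,jqgg] add [sdel] -> 9 lines: cqun ynlbk mxuz sdel kfmo mqy apiw obsv dov
Hunk 5: at line 2 remove [mxuz,sdel,kfmo] add [hqmmm,gjmmk,vbsqw] -> 9 lines: cqun ynlbk hqmmm gjmmk vbsqw mqy apiw obsv dov
Hunk 6: at line 3 remove [gjmmk] add [ozh,nxr,yrtmc] -> 11 lines: cqun ynlbk hqmmm ozh nxr yrtmc vbsqw mqy apiw obsv dov
Final line count: 11

Answer: 11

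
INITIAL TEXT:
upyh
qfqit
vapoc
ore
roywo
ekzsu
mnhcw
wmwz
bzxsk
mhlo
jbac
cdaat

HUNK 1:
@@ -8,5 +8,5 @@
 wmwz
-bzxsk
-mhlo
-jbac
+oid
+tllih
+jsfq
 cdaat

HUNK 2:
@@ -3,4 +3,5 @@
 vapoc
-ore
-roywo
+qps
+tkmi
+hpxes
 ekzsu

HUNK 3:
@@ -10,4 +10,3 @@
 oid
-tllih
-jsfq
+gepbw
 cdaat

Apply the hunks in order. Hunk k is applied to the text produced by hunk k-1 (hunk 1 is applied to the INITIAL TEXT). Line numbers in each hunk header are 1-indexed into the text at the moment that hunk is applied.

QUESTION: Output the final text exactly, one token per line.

Answer: upyh
qfqit
vapoc
qps
tkmi
hpxes
ekzsu
mnhcw
wmwz
oid
gepbw
cdaat

Derivation:
Hunk 1: at line 8 remove [bzxsk,mhlo,jbac] add [oid,tllih,jsfq] -> 12 lines: upyh qfqit vapoc ore roywo ekzsu mnhcw wmwz oid tllih jsfq cdaat
Hunk 2: at line 3 remove [ore,roywo] add [qps,tkmi,hpxes] -> 13 lines: upyh qfqit vapoc qps tkmi hpxes ekzsu mnhcw wmwz oid tllih jsfq cdaat
Hunk 3: at line 10 remove [tllih,jsfq] add [gepbw] -> 12 lines: upyh qfqit vapoc qps tkmi hpxes ekzsu mnhcw wmwz oid gepbw cdaat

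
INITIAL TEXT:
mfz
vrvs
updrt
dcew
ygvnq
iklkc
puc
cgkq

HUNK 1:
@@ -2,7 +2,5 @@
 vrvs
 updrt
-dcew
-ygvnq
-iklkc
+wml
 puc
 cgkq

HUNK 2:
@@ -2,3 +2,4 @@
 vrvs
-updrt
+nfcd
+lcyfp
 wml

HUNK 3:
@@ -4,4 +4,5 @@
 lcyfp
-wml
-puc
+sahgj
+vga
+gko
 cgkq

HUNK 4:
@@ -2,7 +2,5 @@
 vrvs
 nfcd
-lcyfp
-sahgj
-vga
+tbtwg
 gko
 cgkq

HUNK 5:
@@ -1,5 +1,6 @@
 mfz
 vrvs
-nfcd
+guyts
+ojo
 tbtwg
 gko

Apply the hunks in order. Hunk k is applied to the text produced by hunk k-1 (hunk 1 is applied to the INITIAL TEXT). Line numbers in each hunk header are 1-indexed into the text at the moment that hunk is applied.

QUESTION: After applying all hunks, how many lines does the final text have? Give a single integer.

Hunk 1: at line 2 remove [dcew,ygvnq,iklkc] add [wml] -> 6 lines: mfz vrvs updrt wml puc cgkq
Hunk 2: at line 2 remove [updrt] add [nfcd,lcyfp] -> 7 lines: mfz vrvs nfcd lcyfp wml puc cgkq
Hunk 3: at line 4 remove [wml,puc] add [sahgj,vga,gko] -> 8 lines: mfz vrvs nfcd lcyfp sahgj vga gko cgkq
Hunk 4: at line 2 remove [lcyfp,sahgj,vga] add [tbtwg] -> 6 lines: mfz vrvs nfcd tbtwg gko cgkq
Hunk 5: at line 1 remove [nfcd] add [guyts,ojo] -> 7 lines: mfz vrvs guyts ojo tbtwg gko cgkq
Final line count: 7

Answer: 7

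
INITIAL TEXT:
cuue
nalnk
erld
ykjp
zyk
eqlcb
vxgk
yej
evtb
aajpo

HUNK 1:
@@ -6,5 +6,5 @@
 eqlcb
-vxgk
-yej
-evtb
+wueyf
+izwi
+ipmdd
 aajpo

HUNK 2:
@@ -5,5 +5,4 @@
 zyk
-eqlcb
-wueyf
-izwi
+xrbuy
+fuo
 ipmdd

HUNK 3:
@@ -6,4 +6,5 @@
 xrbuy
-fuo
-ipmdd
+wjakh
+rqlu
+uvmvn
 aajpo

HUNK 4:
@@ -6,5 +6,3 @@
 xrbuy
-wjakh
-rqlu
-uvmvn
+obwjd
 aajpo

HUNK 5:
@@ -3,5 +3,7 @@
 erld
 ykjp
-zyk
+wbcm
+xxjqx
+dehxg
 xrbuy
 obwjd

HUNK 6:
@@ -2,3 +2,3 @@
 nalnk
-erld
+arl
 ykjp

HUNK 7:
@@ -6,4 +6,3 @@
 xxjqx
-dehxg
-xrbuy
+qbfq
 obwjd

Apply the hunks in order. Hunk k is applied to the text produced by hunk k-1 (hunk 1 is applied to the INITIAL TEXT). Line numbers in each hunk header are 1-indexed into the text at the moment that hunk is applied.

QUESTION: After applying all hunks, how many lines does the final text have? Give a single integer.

Answer: 9

Derivation:
Hunk 1: at line 6 remove [vxgk,yej,evtb] add [wueyf,izwi,ipmdd] -> 10 lines: cuue nalnk erld ykjp zyk eqlcb wueyf izwi ipmdd aajpo
Hunk 2: at line 5 remove [eqlcb,wueyf,izwi] add [xrbuy,fuo] -> 9 lines: cuue nalnk erld ykjp zyk xrbuy fuo ipmdd aajpo
Hunk 3: at line 6 remove [fuo,ipmdd] add [wjakh,rqlu,uvmvn] -> 10 lines: cuue nalnk erld ykjp zyk xrbuy wjakh rqlu uvmvn aajpo
Hunk 4: at line 6 remove [wjakh,rqlu,uvmvn] add [obwjd] -> 8 lines: cuue nalnk erld ykjp zyk xrbuy obwjd aajpo
Hunk 5: at line 3 remove [zyk] add [wbcm,xxjqx,dehxg] -> 10 lines: cuue nalnk erld ykjp wbcm xxjqx dehxg xrbuy obwjd aajpo
Hunk 6: at line 2 remove [erld] add [arl] -> 10 lines: cuue nalnk arl ykjp wbcm xxjqx dehxg xrbuy obwjd aajpo
Hunk 7: at line 6 remove [dehxg,xrbuy] add [qbfq] -> 9 lines: cuue nalnk arl ykjp wbcm xxjqx qbfq obwjd aajpo
Final line count: 9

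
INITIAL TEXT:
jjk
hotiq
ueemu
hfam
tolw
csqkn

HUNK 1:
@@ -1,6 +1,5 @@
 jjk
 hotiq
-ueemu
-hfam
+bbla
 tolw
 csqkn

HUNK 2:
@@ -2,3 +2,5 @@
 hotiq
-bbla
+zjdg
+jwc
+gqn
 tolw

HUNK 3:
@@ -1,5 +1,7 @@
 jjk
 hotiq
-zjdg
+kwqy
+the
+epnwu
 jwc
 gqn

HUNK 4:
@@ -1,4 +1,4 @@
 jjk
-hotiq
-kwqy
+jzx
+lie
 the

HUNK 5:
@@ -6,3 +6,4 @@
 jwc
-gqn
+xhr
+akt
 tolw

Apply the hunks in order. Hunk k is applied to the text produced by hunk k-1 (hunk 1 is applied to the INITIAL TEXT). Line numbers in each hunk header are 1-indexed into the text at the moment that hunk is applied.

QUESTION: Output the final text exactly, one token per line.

Hunk 1: at line 1 remove [ueemu,hfam] add [bbla] -> 5 lines: jjk hotiq bbla tolw csqkn
Hunk 2: at line 2 remove [bbla] add [zjdg,jwc,gqn] -> 7 lines: jjk hotiq zjdg jwc gqn tolw csqkn
Hunk 3: at line 1 remove [zjdg] add [kwqy,the,epnwu] -> 9 lines: jjk hotiq kwqy the epnwu jwc gqn tolw csqkn
Hunk 4: at line 1 remove [hotiq,kwqy] add [jzx,lie] -> 9 lines: jjk jzx lie the epnwu jwc gqn tolw csqkn
Hunk 5: at line 6 remove [gqn] add [xhr,akt] -> 10 lines: jjk jzx lie the epnwu jwc xhr akt tolw csqkn

Answer: jjk
jzx
lie
the
epnwu
jwc
xhr
akt
tolw
csqkn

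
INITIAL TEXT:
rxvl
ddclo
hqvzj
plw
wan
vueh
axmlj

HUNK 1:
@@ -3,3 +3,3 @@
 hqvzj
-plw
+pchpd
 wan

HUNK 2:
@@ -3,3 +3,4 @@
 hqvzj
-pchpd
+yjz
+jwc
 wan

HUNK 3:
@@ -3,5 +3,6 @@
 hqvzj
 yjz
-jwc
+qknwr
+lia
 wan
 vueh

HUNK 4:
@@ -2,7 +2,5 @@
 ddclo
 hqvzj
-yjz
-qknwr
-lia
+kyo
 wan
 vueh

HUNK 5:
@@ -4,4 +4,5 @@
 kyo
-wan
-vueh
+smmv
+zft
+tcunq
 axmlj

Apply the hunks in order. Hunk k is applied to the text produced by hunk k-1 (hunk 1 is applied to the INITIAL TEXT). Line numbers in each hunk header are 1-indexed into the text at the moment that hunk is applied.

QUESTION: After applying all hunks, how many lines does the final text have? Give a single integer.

Answer: 8

Derivation:
Hunk 1: at line 3 remove [plw] add [pchpd] -> 7 lines: rxvl ddclo hqvzj pchpd wan vueh axmlj
Hunk 2: at line 3 remove [pchpd] add [yjz,jwc] -> 8 lines: rxvl ddclo hqvzj yjz jwc wan vueh axmlj
Hunk 3: at line 3 remove [jwc] add [qknwr,lia] -> 9 lines: rxvl ddclo hqvzj yjz qknwr lia wan vueh axmlj
Hunk 4: at line 2 remove [yjz,qknwr,lia] add [kyo] -> 7 lines: rxvl ddclo hqvzj kyo wan vueh axmlj
Hunk 5: at line 4 remove [wan,vueh] add [smmv,zft,tcunq] -> 8 lines: rxvl ddclo hqvzj kyo smmv zft tcunq axmlj
Final line count: 8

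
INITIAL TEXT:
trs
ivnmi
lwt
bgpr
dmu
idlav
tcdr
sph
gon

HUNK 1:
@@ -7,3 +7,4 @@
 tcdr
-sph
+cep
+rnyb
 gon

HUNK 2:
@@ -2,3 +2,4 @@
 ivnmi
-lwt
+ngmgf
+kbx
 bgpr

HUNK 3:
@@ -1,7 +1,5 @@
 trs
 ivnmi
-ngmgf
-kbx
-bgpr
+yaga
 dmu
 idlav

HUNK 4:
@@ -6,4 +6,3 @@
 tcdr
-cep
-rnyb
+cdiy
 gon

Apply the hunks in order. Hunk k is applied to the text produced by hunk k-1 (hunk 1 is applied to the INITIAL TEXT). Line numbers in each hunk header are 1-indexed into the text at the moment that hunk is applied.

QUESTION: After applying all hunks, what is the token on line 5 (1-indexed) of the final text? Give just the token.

Answer: idlav

Derivation:
Hunk 1: at line 7 remove [sph] add [cep,rnyb] -> 10 lines: trs ivnmi lwt bgpr dmu idlav tcdr cep rnyb gon
Hunk 2: at line 2 remove [lwt] add [ngmgf,kbx] -> 11 lines: trs ivnmi ngmgf kbx bgpr dmu idlav tcdr cep rnyb gon
Hunk 3: at line 1 remove [ngmgf,kbx,bgpr] add [yaga] -> 9 lines: trs ivnmi yaga dmu idlav tcdr cep rnyb gon
Hunk 4: at line 6 remove [cep,rnyb] add [cdiy] -> 8 lines: trs ivnmi yaga dmu idlav tcdr cdiy gon
Final line 5: idlav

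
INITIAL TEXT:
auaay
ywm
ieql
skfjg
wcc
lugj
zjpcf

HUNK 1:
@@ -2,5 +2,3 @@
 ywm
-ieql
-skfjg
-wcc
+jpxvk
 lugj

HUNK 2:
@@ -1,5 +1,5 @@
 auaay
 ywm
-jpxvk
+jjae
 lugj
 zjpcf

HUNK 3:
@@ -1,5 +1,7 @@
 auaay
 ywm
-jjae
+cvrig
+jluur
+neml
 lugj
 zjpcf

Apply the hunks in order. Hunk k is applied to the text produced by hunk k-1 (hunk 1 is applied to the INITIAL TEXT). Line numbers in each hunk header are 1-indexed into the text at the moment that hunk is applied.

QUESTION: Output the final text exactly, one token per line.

Answer: auaay
ywm
cvrig
jluur
neml
lugj
zjpcf

Derivation:
Hunk 1: at line 2 remove [ieql,skfjg,wcc] add [jpxvk] -> 5 lines: auaay ywm jpxvk lugj zjpcf
Hunk 2: at line 1 remove [jpxvk] add [jjae] -> 5 lines: auaay ywm jjae lugj zjpcf
Hunk 3: at line 1 remove [jjae] add [cvrig,jluur,neml] -> 7 lines: auaay ywm cvrig jluur neml lugj zjpcf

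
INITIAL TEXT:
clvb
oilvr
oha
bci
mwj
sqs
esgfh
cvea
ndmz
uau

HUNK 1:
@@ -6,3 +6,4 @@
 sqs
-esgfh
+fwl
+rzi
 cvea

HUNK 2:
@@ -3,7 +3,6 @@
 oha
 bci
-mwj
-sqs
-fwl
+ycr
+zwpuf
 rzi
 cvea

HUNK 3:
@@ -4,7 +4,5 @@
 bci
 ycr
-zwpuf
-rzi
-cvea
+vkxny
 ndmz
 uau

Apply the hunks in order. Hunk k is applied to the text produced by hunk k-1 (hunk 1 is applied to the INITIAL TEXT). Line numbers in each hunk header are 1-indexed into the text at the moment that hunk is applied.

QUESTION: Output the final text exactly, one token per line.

Hunk 1: at line 6 remove [esgfh] add [fwl,rzi] -> 11 lines: clvb oilvr oha bci mwj sqs fwl rzi cvea ndmz uau
Hunk 2: at line 3 remove [mwj,sqs,fwl] add [ycr,zwpuf] -> 10 lines: clvb oilvr oha bci ycr zwpuf rzi cvea ndmz uau
Hunk 3: at line 4 remove [zwpuf,rzi,cvea] add [vkxny] -> 8 lines: clvb oilvr oha bci ycr vkxny ndmz uau

Answer: clvb
oilvr
oha
bci
ycr
vkxny
ndmz
uau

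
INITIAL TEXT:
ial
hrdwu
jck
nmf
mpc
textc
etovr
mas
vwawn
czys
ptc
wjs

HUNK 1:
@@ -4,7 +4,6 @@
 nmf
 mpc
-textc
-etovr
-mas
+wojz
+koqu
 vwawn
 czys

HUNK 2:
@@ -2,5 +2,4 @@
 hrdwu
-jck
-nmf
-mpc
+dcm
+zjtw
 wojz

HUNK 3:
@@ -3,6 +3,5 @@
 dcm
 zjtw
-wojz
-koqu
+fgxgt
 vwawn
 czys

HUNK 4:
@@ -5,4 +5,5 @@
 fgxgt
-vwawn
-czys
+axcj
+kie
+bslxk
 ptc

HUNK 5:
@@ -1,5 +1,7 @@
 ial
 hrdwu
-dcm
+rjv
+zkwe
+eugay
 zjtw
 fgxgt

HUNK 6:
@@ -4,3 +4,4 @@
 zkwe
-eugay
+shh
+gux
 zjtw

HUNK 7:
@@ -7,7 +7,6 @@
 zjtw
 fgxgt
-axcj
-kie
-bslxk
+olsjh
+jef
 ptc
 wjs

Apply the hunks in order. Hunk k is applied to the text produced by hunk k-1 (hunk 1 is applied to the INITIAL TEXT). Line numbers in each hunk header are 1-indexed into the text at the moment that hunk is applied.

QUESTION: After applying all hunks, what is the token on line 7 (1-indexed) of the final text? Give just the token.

Answer: zjtw

Derivation:
Hunk 1: at line 4 remove [textc,etovr,mas] add [wojz,koqu] -> 11 lines: ial hrdwu jck nmf mpc wojz koqu vwawn czys ptc wjs
Hunk 2: at line 2 remove [jck,nmf,mpc] add [dcm,zjtw] -> 10 lines: ial hrdwu dcm zjtw wojz koqu vwawn czys ptc wjs
Hunk 3: at line 3 remove [wojz,koqu] add [fgxgt] -> 9 lines: ial hrdwu dcm zjtw fgxgt vwawn czys ptc wjs
Hunk 4: at line 5 remove [vwawn,czys] add [axcj,kie,bslxk] -> 10 lines: ial hrdwu dcm zjtw fgxgt axcj kie bslxk ptc wjs
Hunk 5: at line 1 remove [dcm] add [rjv,zkwe,eugay] -> 12 lines: ial hrdwu rjv zkwe eugay zjtw fgxgt axcj kie bslxk ptc wjs
Hunk 6: at line 4 remove [eugay] add [shh,gux] -> 13 lines: ial hrdwu rjv zkwe shh gux zjtw fgxgt axcj kie bslxk ptc wjs
Hunk 7: at line 7 remove [axcj,kie,bslxk] add [olsjh,jef] -> 12 lines: ial hrdwu rjv zkwe shh gux zjtw fgxgt olsjh jef ptc wjs
Final line 7: zjtw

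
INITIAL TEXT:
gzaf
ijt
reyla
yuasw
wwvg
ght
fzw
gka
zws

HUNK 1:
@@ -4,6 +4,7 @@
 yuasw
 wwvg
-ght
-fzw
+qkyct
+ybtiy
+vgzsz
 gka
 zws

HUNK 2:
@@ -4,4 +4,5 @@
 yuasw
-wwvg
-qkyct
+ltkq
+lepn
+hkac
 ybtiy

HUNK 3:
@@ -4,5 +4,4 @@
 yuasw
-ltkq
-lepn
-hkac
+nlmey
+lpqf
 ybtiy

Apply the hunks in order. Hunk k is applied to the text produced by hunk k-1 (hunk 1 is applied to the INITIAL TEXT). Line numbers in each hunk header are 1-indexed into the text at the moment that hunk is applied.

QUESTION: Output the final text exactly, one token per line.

Answer: gzaf
ijt
reyla
yuasw
nlmey
lpqf
ybtiy
vgzsz
gka
zws

Derivation:
Hunk 1: at line 4 remove [ght,fzw] add [qkyct,ybtiy,vgzsz] -> 10 lines: gzaf ijt reyla yuasw wwvg qkyct ybtiy vgzsz gka zws
Hunk 2: at line 4 remove [wwvg,qkyct] add [ltkq,lepn,hkac] -> 11 lines: gzaf ijt reyla yuasw ltkq lepn hkac ybtiy vgzsz gka zws
Hunk 3: at line 4 remove [ltkq,lepn,hkac] add [nlmey,lpqf] -> 10 lines: gzaf ijt reyla yuasw nlmey lpqf ybtiy vgzsz gka zws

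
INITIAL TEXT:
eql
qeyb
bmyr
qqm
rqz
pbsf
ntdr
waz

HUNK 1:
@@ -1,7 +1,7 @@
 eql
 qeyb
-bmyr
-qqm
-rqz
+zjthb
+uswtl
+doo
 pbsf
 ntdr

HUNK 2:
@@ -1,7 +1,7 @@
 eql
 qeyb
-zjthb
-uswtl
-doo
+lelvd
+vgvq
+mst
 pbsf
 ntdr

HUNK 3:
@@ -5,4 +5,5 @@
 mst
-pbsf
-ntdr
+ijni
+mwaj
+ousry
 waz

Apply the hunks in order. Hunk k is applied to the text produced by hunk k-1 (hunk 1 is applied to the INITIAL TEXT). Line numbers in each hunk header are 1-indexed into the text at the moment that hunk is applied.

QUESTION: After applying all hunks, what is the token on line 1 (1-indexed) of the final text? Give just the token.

Answer: eql

Derivation:
Hunk 1: at line 1 remove [bmyr,qqm,rqz] add [zjthb,uswtl,doo] -> 8 lines: eql qeyb zjthb uswtl doo pbsf ntdr waz
Hunk 2: at line 1 remove [zjthb,uswtl,doo] add [lelvd,vgvq,mst] -> 8 lines: eql qeyb lelvd vgvq mst pbsf ntdr waz
Hunk 3: at line 5 remove [pbsf,ntdr] add [ijni,mwaj,ousry] -> 9 lines: eql qeyb lelvd vgvq mst ijni mwaj ousry waz
Final line 1: eql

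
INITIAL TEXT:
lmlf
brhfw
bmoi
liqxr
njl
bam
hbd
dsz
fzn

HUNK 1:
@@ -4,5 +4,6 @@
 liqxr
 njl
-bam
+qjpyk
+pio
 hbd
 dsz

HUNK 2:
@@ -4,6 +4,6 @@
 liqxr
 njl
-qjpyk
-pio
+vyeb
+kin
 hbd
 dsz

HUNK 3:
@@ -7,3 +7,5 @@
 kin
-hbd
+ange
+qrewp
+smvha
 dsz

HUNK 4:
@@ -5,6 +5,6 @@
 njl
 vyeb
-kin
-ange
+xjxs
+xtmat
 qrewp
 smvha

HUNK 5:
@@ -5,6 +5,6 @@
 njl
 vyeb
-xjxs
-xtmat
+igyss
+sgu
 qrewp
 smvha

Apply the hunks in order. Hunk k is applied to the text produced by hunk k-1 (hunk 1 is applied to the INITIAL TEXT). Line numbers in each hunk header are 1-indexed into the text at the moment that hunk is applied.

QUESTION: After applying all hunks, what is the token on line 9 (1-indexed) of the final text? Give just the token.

Answer: qrewp

Derivation:
Hunk 1: at line 4 remove [bam] add [qjpyk,pio] -> 10 lines: lmlf brhfw bmoi liqxr njl qjpyk pio hbd dsz fzn
Hunk 2: at line 4 remove [qjpyk,pio] add [vyeb,kin] -> 10 lines: lmlf brhfw bmoi liqxr njl vyeb kin hbd dsz fzn
Hunk 3: at line 7 remove [hbd] add [ange,qrewp,smvha] -> 12 lines: lmlf brhfw bmoi liqxr njl vyeb kin ange qrewp smvha dsz fzn
Hunk 4: at line 5 remove [kin,ange] add [xjxs,xtmat] -> 12 lines: lmlf brhfw bmoi liqxr njl vyeb xjxs xtmat qrewp smvha dsz fzn
Hunk 5: at line 5 remove [xjxs,xtmat] add [igyss,sgu] -> 12 lines: lmlf brhfw bmoi liqxr njl vyeb igyss sgu qrewp smvha dsz fzn
Final line 9: qrewp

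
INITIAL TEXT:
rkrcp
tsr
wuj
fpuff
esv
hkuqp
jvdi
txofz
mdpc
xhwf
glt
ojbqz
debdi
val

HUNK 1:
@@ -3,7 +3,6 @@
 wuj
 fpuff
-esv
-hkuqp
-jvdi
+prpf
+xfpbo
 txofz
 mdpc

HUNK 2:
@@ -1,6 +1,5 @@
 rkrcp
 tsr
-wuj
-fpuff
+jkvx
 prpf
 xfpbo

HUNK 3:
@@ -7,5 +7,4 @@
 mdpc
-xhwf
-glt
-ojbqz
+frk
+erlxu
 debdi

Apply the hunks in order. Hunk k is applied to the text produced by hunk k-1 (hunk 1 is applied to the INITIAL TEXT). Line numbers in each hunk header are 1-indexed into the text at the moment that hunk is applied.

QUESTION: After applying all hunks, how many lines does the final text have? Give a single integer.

Answer: 11

Derivation:
Hunk 1: at line 3 remove [esv,hkuqp,jvdi] add [prpf,xfpbo] -> 13 lines: rkrcp tsr wuj fpuff prpf xfpbo txofz mdpc xhwf glt ojbqz debdi val
Hunk 2: at line 1 remove [wuj,fpuff] add [jkvx] -> 12 lines: rkrcp tsr jkvx prpf xfpbo txofz mdpc xhwf glt ojbqz debdi val
Hunk 3: at line 7 remove [xhwf,glt,ojbqz] add [frk,erlxu] -> 11 lines: rkrcp tsr jkvx prpf xfpbo txofz mdpc frk erlxu debdi val
Final line count: 11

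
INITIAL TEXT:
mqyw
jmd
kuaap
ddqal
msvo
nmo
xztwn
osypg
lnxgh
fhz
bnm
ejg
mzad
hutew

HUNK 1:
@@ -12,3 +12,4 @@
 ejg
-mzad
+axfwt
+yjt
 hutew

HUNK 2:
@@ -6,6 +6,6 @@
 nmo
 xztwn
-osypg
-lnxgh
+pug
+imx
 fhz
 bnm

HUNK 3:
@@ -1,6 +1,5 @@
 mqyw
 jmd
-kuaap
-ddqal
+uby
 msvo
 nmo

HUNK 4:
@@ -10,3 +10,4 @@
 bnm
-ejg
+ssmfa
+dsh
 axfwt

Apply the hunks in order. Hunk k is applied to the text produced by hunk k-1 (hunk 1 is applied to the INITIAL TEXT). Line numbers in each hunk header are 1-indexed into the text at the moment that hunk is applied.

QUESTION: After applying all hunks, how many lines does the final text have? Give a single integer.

Answer: 15

Derivation:
Hunk 1: at line 12 remove [mzad] add [axfwt,yjt] -> 15 lines: mqyw jmd kuaap ddqal msvo nmo xztwn osypg lnxgh fhz bnm ejg axfwt yjt hutew
Hunk 2: at line 6 remove [osypg,lnxgh] add [pug,imx] -> 15 lines: mqyw jmd kuaap ddqal msvo nmo xztwn pug imx fhz bnm ejg axfwt yjt hutew
Hunk 3: at line 1 remove [kuaap,ddqal] add [uby] -> 14 lines: mqyw jmd uby msvo nmo xztwn pug imx fhz bnm ejg axfwt yjt hutew
Hunk 4: at line 10 remove [ejg] add [ssmfa,dsh] -> 15 lines: mqyw jmd uby msvo nmo xztwn pug imx fhz bnm ssmfa dsh axfwt yjt hutew
Final line count: 15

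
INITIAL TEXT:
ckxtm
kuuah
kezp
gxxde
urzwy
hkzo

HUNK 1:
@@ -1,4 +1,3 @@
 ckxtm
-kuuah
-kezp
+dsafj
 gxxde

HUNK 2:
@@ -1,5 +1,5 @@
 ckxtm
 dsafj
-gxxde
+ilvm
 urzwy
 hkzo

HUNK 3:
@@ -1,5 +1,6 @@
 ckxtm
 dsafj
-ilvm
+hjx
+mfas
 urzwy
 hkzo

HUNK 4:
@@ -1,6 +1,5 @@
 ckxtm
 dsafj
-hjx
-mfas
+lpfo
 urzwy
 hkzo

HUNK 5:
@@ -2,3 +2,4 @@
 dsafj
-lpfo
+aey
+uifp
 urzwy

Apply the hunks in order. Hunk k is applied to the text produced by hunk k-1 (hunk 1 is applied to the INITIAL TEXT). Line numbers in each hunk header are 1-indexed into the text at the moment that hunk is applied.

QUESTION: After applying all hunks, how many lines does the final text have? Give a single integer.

Answer: 6

Derivation:
Hunk 1: at line 1 remove [kuuah,kezp] add [dsafj] -> 5 lines: ckxtm dsafj gxxde urzwy hkzo
Hunk 2: at line 1 remove [gxxde] add [ilvm] -> 5 lines: ckxtm dsafj ilvm urzwy hkzo
Hunk 3: at line 1 remove [ilvm] add [hjx,mfas] -> 6 lines: ckxtm dsafj hjx mfas urzwy hkzo
Hunk 4: at line 1 remove [hjx,mfas] add [lpfo] -> 5 lines: ckxtm dsafj lpfo urzwy hkzo
Hunk 5: at line 2 remove [lpfo] add [aey,uifp] -> 6 lines: ckxtm dsafj aey uifp urzwy hkzo
Final line count: 6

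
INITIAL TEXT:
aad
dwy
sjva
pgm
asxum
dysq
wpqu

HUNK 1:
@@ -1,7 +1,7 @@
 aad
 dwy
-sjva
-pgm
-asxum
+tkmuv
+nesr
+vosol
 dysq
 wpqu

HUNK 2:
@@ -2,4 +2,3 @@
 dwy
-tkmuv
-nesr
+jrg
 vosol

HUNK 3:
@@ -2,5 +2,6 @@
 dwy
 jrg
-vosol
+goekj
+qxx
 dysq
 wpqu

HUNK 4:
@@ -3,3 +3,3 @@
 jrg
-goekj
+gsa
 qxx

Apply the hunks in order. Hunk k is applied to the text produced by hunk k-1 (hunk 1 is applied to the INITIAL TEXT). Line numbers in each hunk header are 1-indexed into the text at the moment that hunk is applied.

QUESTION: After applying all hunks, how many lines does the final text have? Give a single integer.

Answer: 7

Derivation:
Hunk 1: at line 1 remove [sjva,pgm,asxum] add [tkmuv,nesr,vosol] -> 7 lines: aad dwy tkmuv nesr vosol dysq wpqu
Hunk 2: at line 2 remove [tkmuv,nesr] add [jrg] -> 6 lines: aad dwy jrg vosol dysq wpqu
Hunk 3: at line 2 remove [vosol] add [goekj,qxx] -> 7 lines: aad dwy jrg goekj qxx dysq wpqu
Hunk 4: at line 3 remove [goekj] add [gsa] -> 7 lines: aad dwy jrg gsa qxx dysq wpqu
Final line count: 7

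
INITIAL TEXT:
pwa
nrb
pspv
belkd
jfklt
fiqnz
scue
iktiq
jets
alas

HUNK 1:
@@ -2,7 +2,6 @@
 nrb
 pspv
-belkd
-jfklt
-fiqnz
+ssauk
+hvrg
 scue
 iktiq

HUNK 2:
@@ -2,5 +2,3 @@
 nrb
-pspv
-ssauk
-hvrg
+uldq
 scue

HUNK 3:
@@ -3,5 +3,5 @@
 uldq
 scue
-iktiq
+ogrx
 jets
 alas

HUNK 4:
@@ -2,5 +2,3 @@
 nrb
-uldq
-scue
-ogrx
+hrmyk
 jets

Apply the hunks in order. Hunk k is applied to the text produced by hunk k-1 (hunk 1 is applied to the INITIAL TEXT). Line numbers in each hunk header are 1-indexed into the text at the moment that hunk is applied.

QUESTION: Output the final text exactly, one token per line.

Answer: pwa
nrb
hrmyk
jets
alas

Derivation:
Hunk 1: at line 2 remove [belkd,jfklt,fiqnz] add [ssauk,hvrg] -> 9 lines: pwa nrb pspv ssauk hvrg scue iktiq jets alas
Hunk 2: at line 2 remove [pspv,ssauk,hvrg] add [uldq] -> 7 lines: pwa nrb uldq scue iktiq jets alas
Hunk 3: at line 3 remove [iktiq] add [ogrx] -> 7 lines: pwa nrb uldq scue ogrx jets alas
Hunk 4: at line 2 remove [uldq,scue,ogrx] add [hrmyk] -> 5 lines: pwa nrb hrmyk jets alas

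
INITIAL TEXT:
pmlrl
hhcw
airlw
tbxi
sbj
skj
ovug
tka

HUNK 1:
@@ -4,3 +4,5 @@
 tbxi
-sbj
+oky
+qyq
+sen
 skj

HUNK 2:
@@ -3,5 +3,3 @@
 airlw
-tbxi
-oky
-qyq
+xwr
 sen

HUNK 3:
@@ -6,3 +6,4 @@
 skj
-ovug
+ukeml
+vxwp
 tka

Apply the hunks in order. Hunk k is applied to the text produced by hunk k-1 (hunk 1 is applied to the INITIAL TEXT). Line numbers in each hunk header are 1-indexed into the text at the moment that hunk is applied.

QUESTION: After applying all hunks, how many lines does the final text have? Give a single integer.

Hunk 1: at line 4 remove [sbj] add [oky,qyq,sen] -> 10 lines: pmlrl hhcw airlw tbxi oky qyq sen skj ovug tka
Hunk 2: at line 3 remove [tbxi,oky,qyq] add [xwr] -> 8 lines: pmlrl hhcw airlw xwr sen skj ovug tka
Hunk 3: at line 6 remove [ovug] add [ukeml,vxwp] -> 9 lines: pmlrl hhcw airlw xwr sen skj ukeml vxwp tka
Final line count: 9

Answer: 9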